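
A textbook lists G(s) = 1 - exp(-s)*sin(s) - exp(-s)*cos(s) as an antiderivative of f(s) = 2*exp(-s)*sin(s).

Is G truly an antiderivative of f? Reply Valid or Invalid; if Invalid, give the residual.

Valid - the claim checks out under differentiation.

d/ds[G] = 2*exp(-s)*sin(s)
This equals f(s) exactly, so the claim holds.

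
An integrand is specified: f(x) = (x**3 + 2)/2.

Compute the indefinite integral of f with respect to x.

Any candidate F(x) must reproduce f(x) exactly when differentiated.
Check: d/dx[x**4/8 + x] = x**3/2 + 1, which equals f(x).

F(x) = x**4/8 + x + C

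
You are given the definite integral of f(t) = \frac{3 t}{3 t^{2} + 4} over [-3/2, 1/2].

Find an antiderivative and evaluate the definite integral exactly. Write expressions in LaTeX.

f matches the chain-rule pattern g'(h)*h' with inner function h(t) = \frac{3 t^{2}}{2} + 2; substituting u = h(t) collapses the integral.
F(t) = \frac{\log{\left(\frac{3 t^{2}}{2} + 2 \right)}}{2} is an antiderivative of f.
Check: d/dt[\frac{\log{\left(\frac{3 t^{2}}{2} + 2 \right)}}{2}] = \frac{3 t}{3 t^{2} + 4} = f(t).
F(1/2) = \frac{\log{\left(\frac{19}{8} \right)}}{2}; F(-3/2) = \frac{\log{\left(\frac{43}{8} \right)}}{2}.
Integral = F(1/2) - F(-3/2) = - \frac{\log{\left(\frac{43}{8} \right)}}{2} + \frac{\log{\left(\frac{19}{8} \right)}}{2}.

Antiderivative: F(t) = \frac{\log{\left(\frac{3 t^{2}}{2} + 2 \right)}}{2}; value = - \frac{\log{\left(\frac{43}{8} \right)}}{2} + \frac{\log{\left(\frac{19}{8} \right)}}{2}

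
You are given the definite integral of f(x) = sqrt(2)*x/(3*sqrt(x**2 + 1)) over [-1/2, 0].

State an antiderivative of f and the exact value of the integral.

The substitution u = x**2/2 + 1/2 works: f is exactly (dF/du)*(du/dx) for that inner function.
F(x) = sqrt(2)*sqrt(x**2 + 1)/3 is an antiderivative of f.
Check: d/dx[sqrt(2)*sqrt(x**2 + 1)/3] = sqrt(2)*x/(3*sqrt(x**2 + 1)) = f(x).
F(0) = sqrt(2)/3; F(-1/2) = sqrt(10)/6.
Integral = F(0) - F(-1/2) = -sqrt(10)/6 + sqrt(2)/3.

Antiderivative: F(x) = sqrt(2)*sqrt(x**2 + 1)/3; value = -sqrt(10)/6 + sqrt(2)/3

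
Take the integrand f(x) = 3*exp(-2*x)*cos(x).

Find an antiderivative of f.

Recover f(x) by differentiating a candidate F(x); any mismatch rules it out.
Check: d/dx[(3*sin(x) - 6*cos(x))*exp(-2*x)/5] = 3*exp(-2*x)*cos(x) = f(x).

An antiderivative is F(x) = (3*sin(x) - 6*cos(x))*exp(-2*x)/5.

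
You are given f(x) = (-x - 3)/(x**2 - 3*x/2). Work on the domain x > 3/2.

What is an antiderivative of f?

The denominator factors as x*(2*x - 3); partial fractions split f into directly integrable pieces: -6/(2*x - 3) + 2/x.
Check: d/dx[2*log(x) - 3*log(x - 3/2)] = (-2*x - 6)/(2*x**2 - 3*x), which equals f(x).

An antiderivative is F(x) = 2*log(x) - 3*log(x - 3/2).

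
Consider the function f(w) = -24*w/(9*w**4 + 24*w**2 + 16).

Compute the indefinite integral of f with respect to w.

The substitution u = 3*w**2/2 + 2 works: f is exactly (dF/du)*(du/dw) for that inner function.
Check: d/dw[2/(3*w**2/2 + 2)] = -24*w/(9*w**4 + 24*w**2 + 16) = f(w).

F(w) = 2/(3*w**2/2 + 2) + C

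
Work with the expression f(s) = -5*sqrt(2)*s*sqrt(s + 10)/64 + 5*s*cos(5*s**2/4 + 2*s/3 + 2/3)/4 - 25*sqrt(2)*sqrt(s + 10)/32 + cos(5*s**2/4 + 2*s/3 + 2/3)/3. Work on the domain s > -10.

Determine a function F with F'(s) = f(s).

The integrand splits into summands that can be handled one at a time.
Check: d/ds[(-sqrt(2)*(s + 10)**(5/2) + 16*sin(5*s**2/4 + 2*s/3 + 2/3))/32] = -5*sqrt(2)*s*sqrt(s + 10)/64 + 5*s*cos(5*s**2/4 + 2*s/3 + 2/3)/4 - 25*sqrt(2)*sqrt(s + 10)/32 + cos(5*s**2/4 + 2*s/3 + 2/3)/3 = f(s).

An antiderivative is F(s) = (-sqrt(2)*(s + 10)**(5/2) + 16*sin(5*s**2/4 + 2*s/3 + 2/3))/32.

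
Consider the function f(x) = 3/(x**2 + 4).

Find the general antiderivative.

F(x) = 3*atan(x/2)/2 + C

Differentiate the proposed F(x) back; it has to land on f(x) exactly.
Check: d/dx[3*atan(x/2)/2] = 3/(x**2 + 4) = f(x).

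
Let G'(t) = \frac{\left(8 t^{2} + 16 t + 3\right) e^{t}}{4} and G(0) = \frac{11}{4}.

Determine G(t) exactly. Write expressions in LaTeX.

G(t) = 2 t^{2} e^{t} + \frac{3 e^{t}}{4} + 2

G'(t) has the shape u'v + uv' for u = 2 t^{2} + \frac{3}{4} and v = e^{t} — it is the derivative of the product u*v.
A general antiderivative is \frac{\left(8 t^{2} + 3\right) e^{t}}{4} + C.
The condition gives C = \frac{11}{4} - (\frac{3}{4}) = 2.
So G(t) = 2 t^{2} e^{t} + \frac{3 e^{t}}{4} + 2.
Check: d/dt[2 t^{2} e^{t} + \frac{3 e^{t}}{4} + 2] = 2 t^{2} e^{t} + 4 t e^{t} + \frac{3 e^{t}}{4}, which equals G'(t).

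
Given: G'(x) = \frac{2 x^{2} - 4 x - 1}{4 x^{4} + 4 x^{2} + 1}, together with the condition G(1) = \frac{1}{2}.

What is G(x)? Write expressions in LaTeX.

G(x) = \frac{2 x^{2} - 2 x + 3}{2 \left(2 x^{2} + 1\right)}

G'(x) has the shape u'v + uv' for u = \frac{1}{2 x^{2} + 1} and v = 1 - x — it is the derivative of the product u*v.
A general antiderivative is \frac{1 - x}{2 x^{2} + 1} + C.
The condition gives C = \frac{1}{2} - (0) = \frac{1}{2}.
So G(x) = \frac{2 x^{2} - 2 x + 3}{2 \left(2 x^{2} + 1\right)}.
Check: d/dx[\frac{2 x^{2} - 2 x + 3}{2 \left(2 x^{2} + 1\right)}] = \frac{2 x^{2} - 4 x - 1}{4 x^{4} + 4 x^{2} + 1} = G'(x).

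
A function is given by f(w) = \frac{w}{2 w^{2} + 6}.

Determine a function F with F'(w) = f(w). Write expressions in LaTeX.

An antiderivative is F(w) = \frac{\log{\left(w^{2} + 3 \right)}}{4}.

The substitution u = w^{2} + 3 works: f is exactly (dF/du)*(du/dw) for that inner function.
Check: d/dw[\frac{\log{\left(w^{2} + 3 \right)}}{4}] = \frac{w}{2 w^{2} + 6} = f(w).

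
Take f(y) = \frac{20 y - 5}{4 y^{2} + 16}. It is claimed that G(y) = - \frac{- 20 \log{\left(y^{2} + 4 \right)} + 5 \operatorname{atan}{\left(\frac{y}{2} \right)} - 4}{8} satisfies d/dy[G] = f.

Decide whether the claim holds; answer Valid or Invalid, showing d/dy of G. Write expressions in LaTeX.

d/dy[G] = \frac{20 y - 5}{4 y^{2} + 16}
This equals f(y) exactly, so the claim holds.

Valid: G'(y) = f(y).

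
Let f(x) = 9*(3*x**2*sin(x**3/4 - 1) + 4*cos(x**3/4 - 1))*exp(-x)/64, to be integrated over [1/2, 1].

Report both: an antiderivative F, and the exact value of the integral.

Recognize the product-rule pattern: f = u'v + uv' with u = -9*cos(x**3/4 - 1)/16, v = exp(-x), so integration by parts undoes it.
F(x) = -9*exp(-x)*cos(x**3/4 - 1)/16 is an antiderivative of f.
Check: d/dx[-9*exp(-x)*cos(x**3/4 - 1)/16] = (27*x**2*sin(x**3/4 - 1) + 36*cos(x**3/4 - 1))*exp(-x)/64, which equals f(x).
F(1) = -9*exp(-1)*cos(3/4)/16; F(1/2) = -9*exp(-1/2)*cos(31/32)/16.
Integral = F(1) - F(1/2) = -9*exp(-1)*cos(3/4)/16 + 9*exp(-1/2)*cos(31/32)/16.

Antiderivative: F(x) = -9*exp(-x)*cos(x**3/4 - 1)/16; value = -9*exp(-1)*cos(3/4)/16 + 9*exp(-1/2)*cos(31/32)/16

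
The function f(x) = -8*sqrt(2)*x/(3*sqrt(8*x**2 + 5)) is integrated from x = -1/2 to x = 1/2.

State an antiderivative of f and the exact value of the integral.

f matches the chain-rule pattern g'(h)*h' with inner function h(x) = 4*x**2 + 5/2; substituting u = h(x) collapses the integral.
F(x) = -sqrt(2)*sqrt(8*x**2 + 5)/3 is an antiderivative of f.
Check: d/dx[-sqrt(2)*sqrt(8*x**2 + 5)/3] = -8*sqrt(2)*x/(3*sqrt(8*x**2 + 5)) = f(x).
F(1/2) = -sqrt(14)/3; F(-1/2) = -sqrt(14)/3.
Integral = F(1/2) - F(-1/2) = 0.

Antiderivative: F(x) = -sqrt(2)*sqrt(8*x**2 + 5)/3; value = 0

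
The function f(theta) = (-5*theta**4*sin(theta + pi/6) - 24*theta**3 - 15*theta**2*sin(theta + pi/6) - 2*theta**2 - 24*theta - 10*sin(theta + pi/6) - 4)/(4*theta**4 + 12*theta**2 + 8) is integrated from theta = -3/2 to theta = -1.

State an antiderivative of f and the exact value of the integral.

Antiderivative: F(theta) = -3*log(theta**2 + 2) + 5*cos(theta + pi/6)/4 - atan(theta)/2; value = -3*log(3) - 5*sin(pi/3 + 3/2)/4 - atan(3/2)/2 + pi/8 + 5*sin(1 + pi/3)/4 + 3*log(17/4)

Any candidate F(theta) must reproduce f(theta) exactly when differentiated.
F(theta) = -3*log(theta**2 + 2) + 5*cos(theta + pi/6)/4 - atan(theta)/2 is an antiderivative of f.
Check: d/dtheta[-3*log(theta**2 + 2) + 5*cos(theta + pi/6)/4 - atan(theta)/2] = (-5*theta**4*sin(theta + pi/6) - 24*theta**3 - 15*theta**2*sin(theta + pi/6) - 2*theta**2 - 24*theta - 10*sin(theta + pi/6) - 4)/(4*theta**4 + 12*theta**2 + 8) = f(theta).
F(-1) = -3*log(3) + pi/8 + 5*sin(1 + pi/3)/4; F(-3/2) = -3*log(17/4) + atan(3/2)/2 + 5*sin(pi/3 + 3/2)/4.
Integral = F(-1) - F(-3/2) = -3*log(3) - 5*sin(pi/3 + 3/2)/4 - atan(3/2)/2 + pi/8 + 5*sin(1 + pi/3)/4 + 3*log(17/4).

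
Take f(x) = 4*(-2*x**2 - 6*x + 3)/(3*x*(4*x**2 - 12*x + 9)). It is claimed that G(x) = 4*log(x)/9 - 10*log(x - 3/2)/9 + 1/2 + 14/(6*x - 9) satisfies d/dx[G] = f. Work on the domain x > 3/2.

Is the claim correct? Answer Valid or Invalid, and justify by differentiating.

d/dx[G] = (-8*x**2 - 24*x + 12)/(12*x**3 - 36*x**2 + 27*x)
This equals f(x) exactly, so the claim holds.

Valid: G'(x) = f(x).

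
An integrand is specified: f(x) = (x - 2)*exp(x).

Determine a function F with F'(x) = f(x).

An antiderivative is F(x) = (x - 3)*exp(x).

Recognize the product-rule pattern: f = u'v + uv' with u = x - 3, v = exp(x), so integration by parts undoes it.
Check: d/dx[(x - 3)*exp(x)] = x*exp(x) - 2*exp(x), which equals f(x).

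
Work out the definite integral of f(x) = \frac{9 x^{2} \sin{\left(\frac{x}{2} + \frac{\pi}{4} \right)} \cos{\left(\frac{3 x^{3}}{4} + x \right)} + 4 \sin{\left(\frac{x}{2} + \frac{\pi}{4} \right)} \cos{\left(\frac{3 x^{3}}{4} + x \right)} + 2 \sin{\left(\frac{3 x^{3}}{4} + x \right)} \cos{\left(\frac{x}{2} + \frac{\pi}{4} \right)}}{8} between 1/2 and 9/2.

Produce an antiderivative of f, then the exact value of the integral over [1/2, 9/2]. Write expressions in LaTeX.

Recognize the product-rule pattern: f = u'v + uv' with u = \frac{\sin{\left(\frac{3 x^{3}}{4} + x \right)}}{2}, v = \sin{\left(\frac{x}{2} + \frac{\pi}{4} \right)}, so integration by parts undoes it.
F(x) = \frac{\sin{\left(\frac{x}{2} + \frac{\pi}{4} \right)} \sin{\left(\frac{3 x^{3}}{4} + x \right)}}{2} is an antiderivative of f.
Check: d/dx[\frac{\sin{\left(\frac{x}{2} + \frac{\pi}{4} \right)} \sin{\left(\frac{3 x^{3}}{4} + x \right)}}{2}] = \frac{9 x^{2} \sin{\left(\frac{x}{2} + \frac{\pi}{4} \right)} \cos{\left(\frac{3 x^{3}}{4} + x \right)}}{8} + \frac{\sin{\left(\frac{x}{2} + \frac{\pi}{4} \right)} \cos{\left(\frac{3 x^{3}}{4} + x \right)}}{2} + \frac{\sin{\left(\frac{3 x^{3}}{4} + x \right)} \cos{\left(\frac{x}{2} + \frac{\pi}{4} \right)}}{4}, which equals f(x).
F(9/2) = \frac{\sin{\left(\frac{2331}{32} \right)} \sin{\left(\frac{\pi}{4} + \frac{9}{4} \right)}}{2}; F(1/2) = \frac{\sin{\left(\frac{19}{32} \right)} \sin{\left(\frac{1}{4} + \frac{\pi}{4} \right)}}{2}.
Integral = F(9/2) - F(1/2) = - \frac{\sin{\left(\frac{19}{32} \right)} \sin{\left(\frac{1}{4} + \frac{\pi}{4} \right)}}{2} + \frac{\sin{\left(\frac{2331}{32} \right)} \sin{\left(\frac{\pi}{4} + \frac{9}{4} \right)}}{2}.

Antiderivative: F(x) = \frac{\sin{\left(\frac{x}{2} + \frac{\pi}{4} \right)} \sin{\left(\frac{3 x^{3}}{4} + x \right)}}{2}; value = - \frac{\sin{\left(\frac{19}{32} \right)} \sin{\left(\frac{1}{4} + \frac{\pi}{4} \right)}}{2} + \frac{\sin{\left(\frac{2331}{32} \right)} \sin{\left(\frac{\pi}{4} + \frac{9}{4} \right)}}{2}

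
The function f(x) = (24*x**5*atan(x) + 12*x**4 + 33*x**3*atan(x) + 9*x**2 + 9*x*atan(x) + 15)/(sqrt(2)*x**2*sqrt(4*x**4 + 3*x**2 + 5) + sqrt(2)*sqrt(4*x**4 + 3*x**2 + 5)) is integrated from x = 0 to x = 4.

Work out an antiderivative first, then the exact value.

Recognize the product-rule pattern: f = u'v + uv' with u = 3*sqrt(2*x**4 + 3*x**2/2 + 5/2), v = atan(x), so integration by parts undoes it.
F(x) = 3*sqrt(2)*sqrt(4*x**4 + 3*x**2 + 5)*atan(x)/2 is an antiderivative of f.
Check: d/dx[3*sqrt(2)*sqrt(4*x**4 + 3*x**2 + 5)*atan(x)/2] = (24*sqrt(2)*x**5*atan(x) + 12*sqrt(2)*x**4 + 33*sqrt(2)*x**3*atan(x) + 9*sqrt(2)*x**2 + 9*sqrt(2)*x*atan(x) + 15*sqrt(2))/(2*x**2*sqrt(4*x**4 + 3*x**2 + 5) + 2*sqrt(4*x**4 + 3*x**2 + 5)), which equals f(x).
F(4) = 3*sqrt(2154)*atan(4)/2; F(0) = 0.
Integral = F(4) - F(0) = 3*sqrt(2154)*atan(4)/2.

Antiderivative: F(x) = 3*sqrt(2)*sqrt(4*x**4 + 3*x**2 + 5)*atan(x)/2; value = 3*sqrt(2154)*atan(4)/2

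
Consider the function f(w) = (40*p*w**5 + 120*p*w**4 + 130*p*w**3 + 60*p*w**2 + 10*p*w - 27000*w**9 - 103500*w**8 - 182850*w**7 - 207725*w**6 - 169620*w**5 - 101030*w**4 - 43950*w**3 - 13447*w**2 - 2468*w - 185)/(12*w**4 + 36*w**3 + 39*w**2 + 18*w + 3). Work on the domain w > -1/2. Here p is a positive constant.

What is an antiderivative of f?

An antiderivative is F(w) = 5*p*w**2/3 - 3*(5*w**2 + 5*w/3 + 2)**3 - 1/(3*w + 3) + 1/(2*w + 1).

Any candidate F(w) must reproduce f(w) exactly when differentiated.
Check: d/dw[5*p*w**2/3 - 3*(5*w**2 + 5*w/3 + 2)**3 - 1/(3*w + 3) + 1/(2*w + 1)] = (40*p*w**5 + 120*p*w**4 + 130*p*w**3 + 60*p*w**2 + 10*p*w - 27000*w**9 - 103500*w**8 - 182850*w**7 - 207725*w**6 - 169620*w**5 - 101030*w**4 - 43950*w**3 - 13447*w**2 - 2468*w - 185)/(12*w**4 + 36*w**3 + 39*w**2 + 18*w + 3) = f(w).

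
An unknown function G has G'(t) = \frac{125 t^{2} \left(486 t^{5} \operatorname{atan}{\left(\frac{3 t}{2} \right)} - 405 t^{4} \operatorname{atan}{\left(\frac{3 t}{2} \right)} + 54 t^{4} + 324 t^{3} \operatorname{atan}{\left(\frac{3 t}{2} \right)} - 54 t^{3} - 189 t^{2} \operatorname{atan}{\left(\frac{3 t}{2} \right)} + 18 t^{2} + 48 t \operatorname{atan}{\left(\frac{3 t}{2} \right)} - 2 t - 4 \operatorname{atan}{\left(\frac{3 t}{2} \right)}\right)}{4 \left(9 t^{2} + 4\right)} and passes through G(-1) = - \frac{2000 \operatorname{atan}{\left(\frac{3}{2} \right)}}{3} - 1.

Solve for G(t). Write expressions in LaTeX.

G(t) = \frac{9 \left(5 t^{2} - \frac{5 t}{3}\right)^{3} \operatorname{atan}{\left(\frac{3 t}{2} \right)}}{4} - 1

Recognize the product-rule pattern: G'(t) = u'v + uv' with u = \frac{9 \left(5 t^{2} - \frac{5 t}{3}\right)^{3}}{4}, v = \operatorname{atan}{\left(\frac{3 t}{2} \right)}, so integration by parts undoes it.
A general antiderivative is \frac{9 \left(5 t^{2} - \frac{5 t}{3}\right)^{3} \operatorname{atan}{\left(\frac{3 t}{2} \right)}}{4} + C.
The condition gives C = - \frac{2000 \operatorname{atan}{\left(\frac{3}{2} \right)}}{3} - 1 - (- \frac{2000 \operatorname{atan}{\left(\frac{3}{2} \right)}}{3}) = -1.
So G(t) = \frac{9 \left(5 t^{2} - \frac{5 t}{3}\right)^{3} \operatorname{atan}{\left(\frac{3 t}{2} \right)}}{4} - 1.
Check: d/dt[\frac{9 \left(5 t^{2} - \frac{5 t}{3}\right)^{3} \operatorname{atan}{\left(\frac{3 t}{2} \right)}}{4} - 1] = \frac{60750 t^{7} \operatorname{atan}{\left(\frac{3 t}{2} \right)} - 50625 t^{6} \operatorname{atan}{\left(\frac{3 t}{2} \right)} + 6750 t^{6} + 40500 t^{5} \operatorname{atan}{\left(\frac{3 t}{2} \right)} - 6750 t^{5} - 23625 t^{4} \operatorname{atan}{\left(\frac{3 t}{2} \right)} + 2250 t^{4} + 6000 t^{3} \operatorname{atan}{\left(\frac{3 t}{2} \right)} - 250 t^{3} - 500 t^{2} \operatorname{atan}{\left(\frac{3 t}{2} \right)}}{36 t^{2} + 16}, which equals G'(t).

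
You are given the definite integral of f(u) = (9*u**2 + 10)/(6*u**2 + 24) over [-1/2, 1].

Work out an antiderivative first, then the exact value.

Antiderivative: F(u) = 3*u/2 - 13*atan(u/2)/6; value = -13*atan(1/2)/6 - 13*atan(1/4)/6 + 9/4

Differentiate the proposed F(u) back; it has to land on f(u) exactly.
F(u) = 3*u/2 - 13*atan(u/2)/6 is an antiderivative of f.
Check: d/du[3*u/2 - 13*atan(u/2)/6] = (9*u**2 + 10)/(6*u**2 + 24) = f(u).
F(1) = 3/2 - 13*atan(1/2)/6; F(-1/2) = -3/4 + 13*atan(1/4)/6.
Integral = F(1) - F(-1/2) = -13*atan(1/2)/6 - 13*atan(1/4)/6 + 9/4.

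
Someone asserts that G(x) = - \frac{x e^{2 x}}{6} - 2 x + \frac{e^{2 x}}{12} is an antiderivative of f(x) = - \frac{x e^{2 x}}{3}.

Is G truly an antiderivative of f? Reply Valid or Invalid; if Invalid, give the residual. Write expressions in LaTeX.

Invalid: d/dx[G] - f = -2, which is not 0.

d/dx[G] = - \frac{x e^{2 x}}{3} - 2
d/dx[G] - f(x) = -2 != 0.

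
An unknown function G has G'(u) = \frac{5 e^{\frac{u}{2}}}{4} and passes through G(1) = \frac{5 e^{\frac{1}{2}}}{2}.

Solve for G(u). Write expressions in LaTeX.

G(u) = \frac{5 e^{\frac{u}{2}}}{2}

For G(u) to be correct, d/du[G] must agree with the stated G'(u) identically.
A general antiderivative is \frac{5 e^{\frac{u}{2}}}{2} + C.
The condition gives C = \frac{5 e^{\frac{1}{2}}}{2} - (\frac{5 e^{\frac{1}{2}}}{2}) = 0.
So G(u) = \frac{5 e^{\frac{u}{2}}}{2}.
Check: d/du[\frac{5 e^{\frac{u}{2}}}{2}] = \frac{5 e^{\frac{u}{2}}}{4} = G'(u).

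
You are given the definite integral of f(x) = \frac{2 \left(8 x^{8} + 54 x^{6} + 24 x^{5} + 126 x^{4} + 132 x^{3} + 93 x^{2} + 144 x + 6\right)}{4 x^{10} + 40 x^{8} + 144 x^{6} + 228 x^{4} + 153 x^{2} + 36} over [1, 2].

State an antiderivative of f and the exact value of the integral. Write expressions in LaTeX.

Differentiate the proposed F(x) back; it has to land on f(x) exactly.
F(x) = \frac{4 x^{4} \operatorname{atan}{\left(\frac{x}{2} \right)} + 12 x^{2} \operatorname{atan}{\left(\frac{x}{2} \right)} - 2 x + 6 \operatorname{atan}{\left(\frac{x}{2} \right)} - 6}{2 x^{4} + 6 x^{2} + 3} is an antiderivative of f.
Check: d/dx[\frac{4 x^{4} \operatorname{atan}{\left(\frac{x}{2} \right)} + 12 x^{2} \operatorname{atan}{\left(\frac{x}{2} \right)} - 2 x + 6 \operatorname{atan}{\left(\frac{x}{2} \right)} - 6}{2 x^{4} + 6 x^{2} + 3}] = \frac{16 x^{8} + 108 x^{6} + 48 x^{5} + 252 x^{4} + 264 x^{3} + 186 x^{2} + 288 x + 12}{4 x^{10} + 40 x^{8} + 144 x^{6} + 228 x^{4} + 153 x^{2} + 36}, which equals f(x).
F(2) = - \frac{10}{59} + \frac{\pi}{2}; F(1) = - \frac{8}{11} + 2 \operatorname{atan}{\left(\frac{1}{2} \right)}.
Integral = F(2) - F(1) = - 2 \operatorname{atan}{\left(\frac{1}{2} \right)} + \frac{362}{649} + \frac{\pi}{2}.

Antiderivative: F(x) = \frac{4 x^{4} \operatorname{atan}{\left(\frac{x}{2} \right)} + 12 x^{2} \operatorname{atan}{\left(\frac{x}{2} \right)} - 2 x + 6 \operatorname{atan}{\left(\frac{x}{2} \right)} - 6}{2 x^{4} + 6 x^{2} + 3}; value = - 2 \operatorname{atan}{\left(\frac{1}{2} \right)} + \frac{362}{649} + \frac{\pi}{2}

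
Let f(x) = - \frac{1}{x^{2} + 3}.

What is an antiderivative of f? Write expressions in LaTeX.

Recover f(x) by differentiating a candidate F(x); any mismatch rules it out.
Check: d/dx[- \frac{\sqrt{3} \operatorname{atan}{\left(\frac{\sqrt{3} x}{3} \right)}}{3}] = - \frac{1}{x^{2} + 3} = f(x).

An antiderivative is F(x) = - \frac{\sqrt{3} \operatorname{atan}{\left(\frac{\sqrt{3} x}{3} \right)}}{3}.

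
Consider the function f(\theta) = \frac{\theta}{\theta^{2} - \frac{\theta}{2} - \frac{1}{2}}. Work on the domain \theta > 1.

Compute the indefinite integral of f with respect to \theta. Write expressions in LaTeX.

Factor the denominator (\left(\theta - 1\right) \left(2 \theta + 1\right)) and decompose: f = \frac{2}{3 \left(2 \theta + 1\right)} + \frac{2}{3 \left(\theta - 1\right)}; each piece integrates to a log, atan, or power term.
Check: d/d\theta[\frac{2 \log{\left(\theta - 1 \right)} + \log{\left(\theta + \frac{1}{2} \right)}}{3}] = \frac{2 \theta}{2 \theta^{2} - \theta - 1}, which equals f(\theta).

F(\theta) = \frac{2 \log{\left(\theta - 1 \right)} + \log{\left(\theta + \frac{1}{2} \right)}}{3} + C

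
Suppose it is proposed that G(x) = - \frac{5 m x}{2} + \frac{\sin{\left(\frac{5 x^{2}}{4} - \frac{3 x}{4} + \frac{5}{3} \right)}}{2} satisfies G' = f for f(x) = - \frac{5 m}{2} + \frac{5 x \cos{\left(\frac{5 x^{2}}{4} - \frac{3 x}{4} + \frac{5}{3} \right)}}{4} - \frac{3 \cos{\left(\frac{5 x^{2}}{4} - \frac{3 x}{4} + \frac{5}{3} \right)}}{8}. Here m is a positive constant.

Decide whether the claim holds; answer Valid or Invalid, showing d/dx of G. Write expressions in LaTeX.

d/dx[G] = - \frac{5 m}{2} + \frac{5 x \cos{\left(\frac{5 x^{2}}{4} - \frac{3 x}{4} + \frac{5}{3} \right)}}{4} - \frac{3 \cos{\left(\frac{5 x^{2}}{4} - \frac{3 x}{4} + \frac{5}{3} \right)}}{8}
This equals f(x) exactly, so the claim holds.

Valid. The derivative of G reproduces f.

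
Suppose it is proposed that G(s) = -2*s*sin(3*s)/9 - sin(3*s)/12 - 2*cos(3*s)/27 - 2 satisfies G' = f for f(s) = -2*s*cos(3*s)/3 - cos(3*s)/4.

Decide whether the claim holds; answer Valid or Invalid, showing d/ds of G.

d/ds[G] = -2*s*cos(3*s)/3 - cos(3*s)/4
This equals f(s) exactly, so the claim holds.

Valid - differentiating G returns exactly f.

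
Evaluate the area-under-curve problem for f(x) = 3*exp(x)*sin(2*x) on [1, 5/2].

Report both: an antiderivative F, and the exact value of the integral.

An antiderivative F(x) passes only if d/dx[F] lands on f(x) exactly.
F(x) = 3*exp(x)*sin(2*x)/5 - 6*exp(x)*cos(2*x)/5 is an antiderivative of f.
Check: d/dx[3*exp(x)*sin(2*x)/5 - 6*exp(x)*cos(2*x)/5] = 3*exp(x)*sin(2*x) = f(x).
F(5/2) = 3*exp(5/2)*sin(5)/5 - 6*exp(5/2)*cos(5)/5; F(1) = -6*exp(1)*cos(2)/5 + 3*exp(1)*sin(2)/5.
Integral = F(5/2) - F(1) = 3*exp(5/2)*sin(5)/5 - 6*exp(5/2)*cos(5)/5 - 3*exp(1)*sin(2)/5 + 6*exp(1)*cos(2)/5.

Antiderivative: F(x) = 3*exp(x)*sin(2*x)/5 - 6*exp(x)*cos(2*x)/5; value = 3*exp(5/2)*sin(5)/5 - 6*exp(5/2)*cos(5)/5 - 3*exp(1)*sin(2)/5 + 6*exp(1)*cos(2)/5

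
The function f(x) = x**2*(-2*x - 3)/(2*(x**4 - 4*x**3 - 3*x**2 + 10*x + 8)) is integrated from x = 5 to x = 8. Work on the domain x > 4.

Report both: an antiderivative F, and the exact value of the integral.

Antiderivative: F(x) = -44*log(x - 4)/25 + 7*log(x - 2)/9 - 4*log(x + 1)/225 + 1/(30*x + 30); value = -44*log(4)/25 - 7*log(3)/9 - 4*log(9)/225 - 1/540 + 179*log(6)/225

The denominator factors as 2*(x - 4)*(x - 2)*(x + 1)**2; partial fractions split f into directly integrable pieces: -4/(225*(x + 1)) - 1/(30*(x + 1)**2) + 7/(9*(x - 2)) - 44/(25*(x - 4)).
F(x) = -44*log(x - 4)/25 + 7*log(x - 2)/9 - 4*log(x + 1)/225 + 1/(30*x + 30) is an antiderivative of f.
Check: d/dx[-44*log(x - 4)/25 + 7*log(x - 2)/9 - 4*log(x + 1)/225 + 1/(30*x + 30)] = (-2*x**3 - 3*x**2)/(2*x**4 - 8*x**3 - 6*x**2 + 20*x + 16), which equals f(x).
F(8) = -44*log(4)/25 - 4*log(9)/225 + 1/270 + 7*log(6)/9; F(5) = -4*log(6)/225 + 1/180 + 7*log(3)/9.
Integral = F(8) - F(5) = -44*log(4)/25 - 7*log(3)/9 - 4*log(9)/225 - 1/540 + 179*log(6)/225.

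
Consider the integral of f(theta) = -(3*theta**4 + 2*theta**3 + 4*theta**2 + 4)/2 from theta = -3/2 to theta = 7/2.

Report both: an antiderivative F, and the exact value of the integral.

Antiderivative: F(theta) = -theta*(18*theta**4 + 15*theta**3 + 40*theta**2 + 120)/60; value = -22745/96

Since d/dtheta undoes antidifferentiation here, F'(theta) = f(theta) is required of F(theta).
F(theta) = -theta*(18*theta**4 + 15*theta**3 + 40*theta**2 + 120)/60 is an antiderivative of f.
Check: d/dtheta[-theta*(18*theta**4 + 15*theta**3 + 40*theta**2 + 120)/60] = -3*theta**4/2 - theta**3 - 2*theta**2 - 2, which equals f(theta).
F(7/2) = -110719/480; F(-3/2) = 501/80.
Integral = F(7/2) - F(-3/2) = -22745/96.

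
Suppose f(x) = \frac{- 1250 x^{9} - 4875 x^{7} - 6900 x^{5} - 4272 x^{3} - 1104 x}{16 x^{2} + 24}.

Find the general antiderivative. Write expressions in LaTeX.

F(x) = - \frac{625 x^{8} + 2000 x^{6} + 2400 x^{4} + 1344 x^{2} + 192 \log{\left(2 x^{2} + 3 \right)} + 512}{64} + C

Since d/dx undoes antidifferentiation here, F'(x) = f(x) is required of F(x).
Check: d/dx[- \frac{625 x^{8} + 2000 x^{6} + 2400 x^{4} + 1344 x^{2} + 192 \log{\left(2 x^{2} + 3 \right)} + 512}{64}] = \frac{- 1250 x^{9} - 4875 x^{7} - 6900 x^{5} - 4272 x^{3} - 1104 x}{16 x^{2} + 24} = f(x).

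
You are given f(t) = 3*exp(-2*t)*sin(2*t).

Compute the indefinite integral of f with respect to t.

A first test for any F(t): its t-derivative must equal f(t) identically.
Check: d/dt[-3*(sin(2*t) + cos(2*t))*exp(-2*t)/4] = 3*exp(-2*t)*sin(2*t) = f(t).

F(t) = -3*(sin(2*t) + cos(2*t))*exp(-2*t)/4 + C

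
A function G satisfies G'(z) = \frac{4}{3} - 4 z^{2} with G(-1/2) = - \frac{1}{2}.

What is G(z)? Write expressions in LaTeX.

G(z) = - \frac{4 z^{3}}{3} + \frac{4 z}{3}

Since d/dz undoes antidifferentiation here, G(z) must give back the stated G'(z).
A general antiderivative is - \frac{4 z^{3}}{3} + \frac{4 z}{3} + C.
The condition gives C = - \frac{1}{2} - (- \frac{1}{2}) = 0.
So G(z) = - \frac{4 z^{3}}{3} + \frac{4 z}{3}.
Check: d/dz[- \frac{4 z^{3}}{3} + \frac{4 z}{3}] = \frac{4}{3} - 4 z^{2} = G'(z).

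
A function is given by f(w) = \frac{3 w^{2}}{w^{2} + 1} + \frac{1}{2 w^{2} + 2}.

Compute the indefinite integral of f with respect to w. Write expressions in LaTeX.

F(w) = 3 w - \frac{5 \operatorname{atan}{\left(w \right)}}{2} + C

Integrate term by term and add the pieces.
Check: d/dw[3 w - \frac{5 \operatorname{atan}{\left(w \right)}}{2}] = \frac{6 w^{2} + 1}{2 w^{2} + 2}, which equals f(w).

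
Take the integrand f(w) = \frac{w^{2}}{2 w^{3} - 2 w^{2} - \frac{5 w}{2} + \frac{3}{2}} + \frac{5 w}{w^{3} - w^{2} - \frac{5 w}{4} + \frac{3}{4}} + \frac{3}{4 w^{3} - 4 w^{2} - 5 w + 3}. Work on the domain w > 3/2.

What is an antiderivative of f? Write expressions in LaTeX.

An antiderivative is F(w) = \frac{15 \log{\left(w - \frac{3}{2} \right)}}{4} - \frac{9 \log{\left(w - \frac{1}{2} \right)}}{4} - \log{\left(w + 1 \right)}.

The denominator factors as \left(w + 1\right) \left(2 w - 3\right) \left(2 w - 1\right); partial fractions split f into directly integrable pieces: - \frac{9}{2 \left(2 w - 1\right)} + \frac{15}{2 \left(2 w - 3\right)} - \frac{1}{w + 1}.
Check: d/dw[\frac{15 \log{\left(w - \frac{3}{2} \right)}}{4} - \frac{9 \log{\left(w - \frac{1}{2} \right)}}{4} - \log{\left(w + 1 \right)}] = \frac{2 w^{2} + 20 w + 3}{4 w^{3} - 4 w^{2} - 5 w + 3}, which equals f(w).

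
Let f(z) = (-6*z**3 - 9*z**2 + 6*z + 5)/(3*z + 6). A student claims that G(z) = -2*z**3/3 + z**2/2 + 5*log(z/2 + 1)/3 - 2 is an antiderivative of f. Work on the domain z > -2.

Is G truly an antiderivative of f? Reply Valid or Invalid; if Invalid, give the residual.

Valid - the claim checks out under differentiation.

d/dz[G] = (-6*z**3 - 9*z**2 + 6*z + 5)/(3*z + 6)
This equals f(z) exactly, so the claim holds.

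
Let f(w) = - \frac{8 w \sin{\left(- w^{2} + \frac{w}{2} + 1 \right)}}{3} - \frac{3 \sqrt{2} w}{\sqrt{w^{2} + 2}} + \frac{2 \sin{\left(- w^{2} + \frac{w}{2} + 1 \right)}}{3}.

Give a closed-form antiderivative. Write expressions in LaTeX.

An antiderivative is F(w) = - \frac{9 \sqrt{2} \sqrt{w^{2} + 2} + 4 \cos{\left(- w^{2} + \frac{w}{2} + 1 \right)}}{3}.

The integrand splits into summands that can be handled one at a time.
Check: d/dw[- \frac{9 \sqrt{2} \sqrt{w^{2} + 2} + 4 \cos{\left(- w^{2} + \frac{w}{2} + 1 \right)}}{3}] = \frac{- 8 w \sqrt{w^{2} + 2} \sin{\left(- w^{2} + \frac{w}{2} + 1 \right)} - 9 \sqrt{2} w + 2 \sqrt{w^{2} + 2} \sin{\left(- w^{2} + \frac{w}{2} + 1 \right)}}{3 \sqrt{w^{2} + 2}}, which equals f(w).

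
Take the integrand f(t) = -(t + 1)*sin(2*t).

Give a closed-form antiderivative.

For F(t) to be correct the identity F'(t) - f(t) = 0 must hold.
Check: d/dt[t*cos(2*t)/2 - sin(2*t)/4 + cos(2*t)/2] = -t*sin(2*t) - sin(2*t), which equals f(t).

An antiderivative is F(t) = t*cos(2*t)/2 - sin(2*t)/4 + cos(2*t)/2.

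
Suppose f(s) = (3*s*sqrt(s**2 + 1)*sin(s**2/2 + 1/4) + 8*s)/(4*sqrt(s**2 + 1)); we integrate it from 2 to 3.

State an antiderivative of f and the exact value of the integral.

Since d/ds undoes antidifferentiation here, F'(s) = f(s) is required of F(s).
F(s) = 2*sqrt(s**2 + 1) - 3*cos(s**2/2 + 1/4)/4 is an antiderivative of f.
Check: d/ds[2*sqrt(s**2 + 1) - 3*cos(s**2/2 + 1/4)/4] = (3*s*sqrt(s**2 + 1)*sin(s**2/2 + 1/4) + 8*s)/(4*sqrt(s**2 + 1)) = f(s).
F(3) = -3*cos(19/4)/4 + 2*sqrt(10); F(2) = -3*cos(9/4)/4 + 2*sqrt(5).
Integral = F(3) - F(2) = -2*sqrt(5) + 3*cos(9/4)/4 - 3*cos(19/4)/4 + 2*sqrt(10).

Antiderivative: F(s) = 2*sqrt(s**2 + 1) - 3*cos(s**2/2 + 1/4)/4; value = -2*sqrt(5) + 3*cos(9/4)/4 - 3*cos(19/4)/4 + 2*sqrt(10)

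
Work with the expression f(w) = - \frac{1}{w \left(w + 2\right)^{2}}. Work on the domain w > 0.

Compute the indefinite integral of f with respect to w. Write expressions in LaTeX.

The denominator factors as w \left(w + 2\right)^{2}; partial fractions split f into directly integrable pieces: \frac{1}{4 \left(w + 2\right)} + \frac{1}{2 \left(w + 2\right)^{2}} - \frac{1}{4 w}.
Check: d/dw[\frac{- w \log{\left(w \right)} + w \log{\left(w + 2 \right)} - 2 \log{\left(w \right)} + 2 \log{\left(w + 2 \right)} - 2}{4 \left(w + 2\right)}] = - \frac{1}{w^{3} + 4 w^{2} + 4 w}, which equals f(w).

F(w) = \frac{- w \log{\left(w \right)} + w \log{\left(w + 2 \right)} - 2 \log{\left(w \right)} + 2 \log{\left(w + 2 \right)} - 2}{4 \left(w + 2\right)} + C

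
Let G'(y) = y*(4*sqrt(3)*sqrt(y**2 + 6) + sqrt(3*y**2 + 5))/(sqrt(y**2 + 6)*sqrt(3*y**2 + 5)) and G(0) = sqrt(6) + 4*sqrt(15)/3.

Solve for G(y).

A candidate passes only if d/dy[G] lands on the given G'(y) exactly.
A general antiderivative is 4*sqrt(y**2 + 5/3) + sqrt(y**2 + 6) + C.
The condition gives C = sqrt(6) + 4*sqrt(15)/3 - (sqrt(6) + 4*sqrt(15)/3) = 0.
So G(y) = 4*sqrt(y**2 + 5/3) + sqrt(y**2 + 6).
Check: d/dy[4*sqrt(y**2 + 5/3) + sqrt(y**2 + 6)] = (4*sqrt(3)*y*sqrt(y**2 + 6) + y*sqrt(3*y**2 + 5))/(sqrt(y**2 + 6)*sqrt(3*y**2 + 5)), which equals G'(y).

G(y) = 4*sqrt(y**2 + 5/3) + sqrt(y**2 + 6)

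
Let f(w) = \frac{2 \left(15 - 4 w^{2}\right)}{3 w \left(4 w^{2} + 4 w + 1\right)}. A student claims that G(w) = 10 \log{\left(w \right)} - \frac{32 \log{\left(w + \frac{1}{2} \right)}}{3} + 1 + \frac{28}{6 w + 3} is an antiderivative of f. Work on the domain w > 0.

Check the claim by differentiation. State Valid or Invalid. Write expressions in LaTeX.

d/dw[G] = \frac{30 - 8 w^{2}}{12 w^{3} + 12 w^{2} + 3 w}
This equals f(w) exactly, so the claim holds.

Valid: G'(w) = f(w).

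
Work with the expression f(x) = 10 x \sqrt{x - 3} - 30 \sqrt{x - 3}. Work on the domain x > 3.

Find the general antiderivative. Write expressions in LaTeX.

F(x) = 4 \left(x - 3\right)^{\frac{5}{2}} + C

The integrand splits into summands that can be handled one at a time.
Check: d/dx[4 \left(x - 3\right)^{\frac{5}{2}}] = 10 x \sqrt{x - 3} - 30 \sqrt{x - 3} = f(x).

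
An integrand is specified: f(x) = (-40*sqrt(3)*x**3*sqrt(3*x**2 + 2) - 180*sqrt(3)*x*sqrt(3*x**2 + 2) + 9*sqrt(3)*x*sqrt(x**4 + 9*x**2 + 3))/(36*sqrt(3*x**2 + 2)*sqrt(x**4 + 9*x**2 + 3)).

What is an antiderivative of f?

An antiderivative is F(x) = sqrt(x**2 + 2/3)/4 - 5*sqrt(x**4/3 + 3*x**2 + 1)/3.

For F(x) to be correct the identity F'(x) - f(x) = 0 must hold.
Check: d/dx[sqrt(x**2 + 2/3)/4 - 5*sqrt(x**4/3 + 3*x**2 + 1)/3] = (-40*sqrt(3)*x**3*sqrt(3*x**2 + 2) - 180*sqrt(3)*x*sqrt(3*x**2 + 2) + 9*sqrt(3)*x*sqrt(x**4 + 9*x**2 + 3))/(36*sqrt(3*x**2 + 2)*sqrt(x**4 + 9*x**2 + 3)) = f(x).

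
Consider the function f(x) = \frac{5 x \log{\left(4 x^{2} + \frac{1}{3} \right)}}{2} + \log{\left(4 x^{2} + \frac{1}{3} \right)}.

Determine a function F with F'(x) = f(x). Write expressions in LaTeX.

An antiderivative is F(x) = \frac{60 x^{2} \log{\left(4 x^{2} + \frac{1}{3} \right)} - 60 x^{2} + 48 x \log{\left(4 x^{2} + \frac{1}{3} \right)} - 96 x + 5 \log{\left(x^{2} + \frac{1}{12} \right)} + 16 \sqrt{3} \operatorname{atan}{\left(2 \sqrt{3} x \right)}}{48}.

Integrate term by term and add the pieces.
Check: d/dx[\frac{60 x^{2} \log{\left(4 x^{2} + \frac{1}{3} \right)} - 60 x^{2} + 48 x \log{\left(4 x^{2} + \frac{1}{3} \right)} - 96 x + 5 \log{\left(x^{2} + \frac{1}{12} \right)} + 16 \sqrt{3} \operatorname{atan}{\left(2 \sqrt{3} x \right)}}{48}] = \frac{5 x \log{\left(4 x^{2} + \frac{1}{3} \right)}}{2} + \log{\left(4 x^{2} + \frac{1}{3} \right)} = f(x).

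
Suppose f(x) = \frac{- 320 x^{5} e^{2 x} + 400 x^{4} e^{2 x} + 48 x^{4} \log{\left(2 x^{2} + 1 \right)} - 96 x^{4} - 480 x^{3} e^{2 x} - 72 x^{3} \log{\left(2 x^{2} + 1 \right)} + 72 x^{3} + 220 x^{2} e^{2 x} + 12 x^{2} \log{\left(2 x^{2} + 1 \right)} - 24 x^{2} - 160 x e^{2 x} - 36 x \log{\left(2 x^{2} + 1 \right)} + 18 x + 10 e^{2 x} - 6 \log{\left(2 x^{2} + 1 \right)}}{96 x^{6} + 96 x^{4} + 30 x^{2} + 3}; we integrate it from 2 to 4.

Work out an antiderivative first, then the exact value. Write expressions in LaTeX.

Differentiate the proposed F(x) back; it has to land on f(x) exactly.
F(x) = \frac{- 40 x e^{2 x} - 12 x \log{\left(2 x^{2} + 1 \right)} + 30 e^{2 x} + 9 \log{\left(2 x^{2} + 1 \right)}}{24 x^{2} + 6} is an antiderivative of f.
Check: d/dx[\frac{- 40 x e^{2 x} - 12 x \log{\left(2 x^{2} + 1 \right)} + 30 e^{2 x} + 9 \log{\left(2 x^{2} + 1 \right)}}{24 x^{2} + 6}] = \frac{- 320 x^{5} e^{2 x} + 400 x^{4} e^{2 x} + 48 x^{4} \log{\left(2 x^{2} + 1 \right)} - 96 x^{4} - 480 x^{3} e^{2 x} - 72 x^{3} \log{\left(2 x^{2} + 1 \right)} + 72 x^{3} + 220 x^{2} e^{2 x} + 12 x^{2} \log{\left(2 x^{2} + 1 \right)} - 24 x^{2} - 160 x e^{2 x} - 36 x \log{\left(2 x^{2} + 1 \right)} + 18 x + 10 e^{2 x} - 6 \log{\left(2 x^{2} + 1 \right)}}{96 x^{6} + 96 x^{4} + 30 x^{2} + 3} = f(x).
F(4) = - \frac{e^{8}}{3} - \frac{\log{\left(33 \right)}}{10}; F(2) = - \frac{25 e^{4}}{51} - \frac{5 \log{\left(9 \right)}}{34}.
Integral = F(4) - F(2) = - \frac{e^{8}}{3} - \frac{\log{\left(33 \right)}}{10} + \frac{5 \log{\left(9 \right)}}{34} + \frac{25 e^{4}}{51}.

Antiderivative: F(x) = \frac{- 40 x e^{2 x} - 12 x \log{\left(2 x^{2} + 1 \right)} + 30 e^{2 x} + 9 \log{\left(2 x^{2} + 1 \right)}}{24 x^{2} + 6}; value = - \frac{e^{8}}{3} - \frac{\log{\left(33 \right)}}{10} + \frac{5 \log{\left(9 \right)}}{34} + \frac{25 e^{4}}{51}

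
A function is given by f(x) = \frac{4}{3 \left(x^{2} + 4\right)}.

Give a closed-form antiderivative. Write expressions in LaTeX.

An antiderivative is F(x) = \frac{2 \operatorname{atan}{\left(\frac{x}{2} \right)}}{3}.

Any candidate F(x) must reproduce f(x) exactly when differentiated.
Check: d/dx[\frac{2 \operatorname{atan}{\left(\frac{x}{2} \right)}}{3}] = \frac{4}{3 x^{2} + 12}, which equals f(x).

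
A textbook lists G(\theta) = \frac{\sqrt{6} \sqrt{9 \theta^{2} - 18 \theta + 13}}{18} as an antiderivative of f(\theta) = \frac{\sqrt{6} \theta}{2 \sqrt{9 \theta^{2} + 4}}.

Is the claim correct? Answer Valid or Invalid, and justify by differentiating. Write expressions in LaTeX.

Invalid: d/d\theta[G] - f = \frac{\sqrt{6} \theta \sqrt{9 \theta^{2} + 4} - \sqrt{6} \theta \sqrt{9 \theta^{2} - 18 \theta + 13} - \sqrt{6} \sqrt{9 \theta^{2} + 4}}{2 \sqrt{9 \theta^{2} + 4} \sqrt{9 \theta^{2} - 18 \theta + 13}}, which is not 0.

d/d\theta[G] = \frac{\sqrt{6} \theta - \sqrt{6}}{2 \sqrt{9 \theta^{2} - 18 \theta + 13}}
d/d\theta[G] - f(\theta) = \frac{\sqrt{6} \theta \sqrt{9 \theta^{2} + 4} - \sqrt{6} \theta \sqrt{9 \theta^{2} - 18 \theta + 13} - \sqrt{6} \sqrt{9 \theta^{2} + 4}}{2 \sqrt{9 \theta^{2} + 4} \sqrt{9 \theta^{2} - 18 \theta + 13}} != 0.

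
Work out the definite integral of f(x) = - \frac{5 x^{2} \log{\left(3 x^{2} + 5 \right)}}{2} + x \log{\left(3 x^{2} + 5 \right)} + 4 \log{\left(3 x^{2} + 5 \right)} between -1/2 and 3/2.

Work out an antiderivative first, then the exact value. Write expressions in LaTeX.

Integrate term by term and add the pieces.
F(x) = - \frac{5 x^{3} \log{\left(3 x^{2} + 5 \right)}}{6} + \frac{5 x^{3}}{9} + \frac{x^{2} \log{\left(3 x^{2} + 5 \right)}}{2} - \frac{x^{2}}{2} + 4 x \log{\left(3 x^{2} + 5 \right)} - \frac{97 x}{9} + \frac{5 \log{\left(x^{2} + \frac{5}{3} \right)}}{6} + \frac{97 \sqrt{15} \operatorname{atan}{\left(\frac{\sqrt{15} x}{5} \right)}}{27} is an antiderivative of f.
Check: d/dx[- \frac{5 x^{3} \log{\left(3 x^{2} + 5 \right)}}{6} + \frac{5 x^{3}}{9} + \frac{x^{2} \log{\left(3 x^{2} + 5 \right)}}{2} - \frac{x^{2}}{2} + 4 x \log{\left(3 x^{2} + 5 \right)} - \frac{97 x}{9} + \frac{5 \log{\left(x^{2} + \frac{5}{3} \right)}}{6} + \frac{97 \sqrt{15} \operatorname{atan}{\left(\frac{\sqrt{15} x}{5} \right)}}{27}] = - \frac{5 x^{2} \log{\left(3 x^{2} + 5 \right)}}{2} + x \log{\left(3 x^{2} + 5 \right)} + 4 \log{\left(3 x^{2} + 5 \right)} = f(x).
F(3/2) = - \frac{185}{12} + \frac{5 \log{\left(\frac{47}{12} \right)}}{6} + \frac{69 \log{\left(\frac{47}{4} \right)}}{16} + \frac{97 \sqrt{15} \operatorname{atan}{\left(\frac{3 \sqrt{15}}{10} \right)}}{27}; F(-1/2) = - \frac{97 \sqrt{15} \operatorname{atan}{\left(\frac{\sqrt{15}}{10} \right)}}{27} - \frac{85 \log{\left(\frac{23}{4} \right)}}{48} + \frac{5 \log{\left(\frac{23}{12} \right)}}{6} + \frac{187}{36}.
Integral = F(3/2) - F(-1/2) = - \frac{371}{18} - \frac{5 \log{\left(\frac{23}{12} \right)}}{6} + \frac{5 \log{\left(\frac{47}{12} \right)}}{6} + \frac{85 \log{\left(\frac{23}{4} \right)}}{48} + \frac{97 \sqrt{15} \operatorname{atan}{\left(\frac{\sqrt{15}}{10} \right)}}{27} + \frac{69 \log{\left(\frac{47}{4} \right)}}{16} + \frac{97 \sqrt{15} \operatorname{atan}{\left(\frac{3 \sqrt{15}}{10} \right)}}{27}.

Antiderivative: F(x) = - \frac{5 x^{3} \log{\left(3 x^{2} + 5 \right)}}{6} + \frac{5 x^{3}}{9} + \frac{x^{2} \log{\left(3 x^{2} + 5 \right)}}{2} - \frac{x^{2}}{2} + 4 x \log{\left(3 x^{2} + 5 \right)} - \frac{97 x}{9} + \frac{5 \log{\left(x^{2} + \frac{5}{3} \right)}}{6} + \frac{97 \sqrt{15} \operatorname{atan}{\left(\frac{\sqrt{15} x}{5} \right)}}{27}; value = - \frac{371}{18} - \frac{5 \log{\left(\frac{23}{12} \right)}}{6} + \frac{5 \log{\left(\frac{47}{12} \right)}}{6} + \frac{85 \log{\left(\frac{23}{4} \right)}}{48} + \frac{97 \sqrt{15} \operatorname{atan}{\left(\frac{\sqrt{15}}{10} \right)}}{27} + \frac{69 \log{\left(\frac{47}{4} \right)}}{16} + \frac{97 \sqrt{15} \operatorname{atan}{\left(\frac{3 \sqrt{15}}{10} \right)}}{27}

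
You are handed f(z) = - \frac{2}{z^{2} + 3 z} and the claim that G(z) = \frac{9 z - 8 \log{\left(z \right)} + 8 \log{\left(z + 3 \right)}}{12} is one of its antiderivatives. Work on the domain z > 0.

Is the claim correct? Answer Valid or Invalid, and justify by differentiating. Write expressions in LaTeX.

Invalid: d/dz[G] - f = \frac{3}{4}, which is not 0.

d/dz[G] = \frac{3 z^{2} + 9 z - 8}{4 z^{2} + 12 z}
d/dz[G] - f(z) = \frac{3}{4} != 0.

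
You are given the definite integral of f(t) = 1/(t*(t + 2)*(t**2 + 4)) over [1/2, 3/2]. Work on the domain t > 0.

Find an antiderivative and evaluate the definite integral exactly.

The denominator factors as t*(t + 2)*(t**2 + 4); partial fractions split f into directly integrable pieces: -(t + 2)/(16*(t**2 + 4)) - 1/(16*(t + 2)) + 1/(8*t).
F(t) = log(t)/8 - log(t + 2)/16 - log(t**2 + 4)/32 - atan(t/2)/16 is an antiderivative of f.
Check: d/dt[log(t)/8 - log(t + 2)/16 - log(t**2 + 4)/32 - atan(t/2)/16] = 1/(t**4 + 2*t**3 + 4*t**2 + 8*t), which equals f(t).
F(3/2) = -log(7/2)/16 - log(25/4)/32 - atan(3/4)/16 + log(3/2)/8; F(1/2) = -log(2)/8 - log(5/2)/16 - log(17/4)/32 - atan(1/4)/16.
Integral = F(3/2) - F(1/2) = -log(7/2)/16 - log(25/4)/32 - atan(3/4)/16 + atan(1/4)/16 + log(17/4)/32 + log(3/2)/8 + log(5/2)/16 + log(2)/8.

Antiderivative: F(t) = log(t)/8 - log(t + 2)/16 - log(t**2 + 4)/32 - atan(t/2)/16; value = -log(7/2)/16 - log(25/4)/32 - atan(3/4)/16 + atan(1/4)/16 + log(17/4)/32 + log(3/2)/8 + log(5/2)/16 + log(2)/8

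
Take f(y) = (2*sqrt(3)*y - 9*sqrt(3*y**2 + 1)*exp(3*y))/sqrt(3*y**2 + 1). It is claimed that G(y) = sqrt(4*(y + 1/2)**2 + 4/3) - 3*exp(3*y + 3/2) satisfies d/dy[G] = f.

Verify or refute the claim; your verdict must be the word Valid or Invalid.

d/dy[G] = (4*sqrt(3)*y - 9*sqrt(12*y**2 + 12*y + 7)*exp(3/2)*exp(3*y) + 2*sqrt(3))/sqrt(12*y**2 + 12*y + 7)
d/dy[G] - f(y) = (4*sqrt(3)*y*sqrt(3*y**2 + 1) - 2*sqrt(3)*y*sqrt(12*y**2 + 12*y + 7) - 9*sqrt(3*y**2 + 1)*sqrt(12*y**2 + 12*y + 7)*exp(3/2)*exp(3*y) + 9*sqrt(3*y**2 + 1)*sqrt(12*y**2 + 12*y + 7)*exp(3*y) + 2*sqrt(3)*sqrt(3*y**2 + 1))/(sqrt(3*y**2 + 1)*sqrt(12*y**2 + 12*y + 7)) != 0.

Invalid: d/dy[G] - f = (4*sqrt(3)*y*sqrt(3*y**2 + 1) - 2*sqrt(3)*y*sqrt(12*y**2 + 12*y + 7) - 9*sqrt(3*y**2 + 1)*sqrt(12*y**2 + 12*y + 7)*exp(3/2)*exp(3*y) + 9*sqrt(3*y**2 + 1)*sqrt(12*y**2 + 12*y + 7)*exp(3*y) + 2*sqrt(3)*sqrt(3*y**2 + 1))/(sqrt(3*y**2 + 1)*sqrt(12*y**2 + 12*y + 7)), which is not 0.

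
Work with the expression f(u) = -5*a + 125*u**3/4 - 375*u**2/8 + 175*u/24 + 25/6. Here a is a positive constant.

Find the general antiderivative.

F(u) = -5*a*u + 125*u**4/16 - 125*u**3/8 + 175*u**2/48 + 25*u/6 + C

Integrate term by term and add the pieces.
Check: d/du[-5*a*u + 125*u**4/16 - 125*u**3/8 + 175*u**2/48 + 25*u/6] = -5*a + 125*u**3/4 - 375*u**2/8 + 175*u/24 + 25/6 = f(u).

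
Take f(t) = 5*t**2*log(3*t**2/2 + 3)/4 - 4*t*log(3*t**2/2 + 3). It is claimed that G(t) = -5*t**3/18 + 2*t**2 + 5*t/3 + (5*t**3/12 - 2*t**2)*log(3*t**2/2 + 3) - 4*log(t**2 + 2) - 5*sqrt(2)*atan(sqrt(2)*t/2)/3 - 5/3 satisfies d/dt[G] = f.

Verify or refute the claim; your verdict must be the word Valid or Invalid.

d/dt[G] = 5*t**2*log(t**2/2 + 1)/4 + 5*t**2*log(3)/4 - 4*t*log(t**2/2 + 1) - 4*t*log(3)
This equals f(t) exactly, so the claim holds.

Valid - the claim checks out under differentiation.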